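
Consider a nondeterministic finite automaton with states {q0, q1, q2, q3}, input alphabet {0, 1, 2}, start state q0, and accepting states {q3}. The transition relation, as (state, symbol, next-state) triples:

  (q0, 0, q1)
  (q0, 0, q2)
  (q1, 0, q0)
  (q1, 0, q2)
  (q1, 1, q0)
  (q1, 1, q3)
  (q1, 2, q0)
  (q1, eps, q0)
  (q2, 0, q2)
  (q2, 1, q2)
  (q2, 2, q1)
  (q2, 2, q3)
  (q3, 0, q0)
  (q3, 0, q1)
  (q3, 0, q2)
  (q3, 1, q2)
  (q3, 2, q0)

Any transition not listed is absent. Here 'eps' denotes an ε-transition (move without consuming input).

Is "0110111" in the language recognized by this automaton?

No

Start in {q0}.
Read '0': {q0} → {q0, q1, q2}.
Read '1': {q0, q1, q2} → {q0, q2, q3}.
Read '1': {q0, q2, q3} → {q2}.
Read '0': {q2} → {q2}.
Read '1': {q2} → {q2}.
Read '1': {q2} → {q2}.
Read '1': {q2} → {q2}.
The final set {q2} contains no accepting state.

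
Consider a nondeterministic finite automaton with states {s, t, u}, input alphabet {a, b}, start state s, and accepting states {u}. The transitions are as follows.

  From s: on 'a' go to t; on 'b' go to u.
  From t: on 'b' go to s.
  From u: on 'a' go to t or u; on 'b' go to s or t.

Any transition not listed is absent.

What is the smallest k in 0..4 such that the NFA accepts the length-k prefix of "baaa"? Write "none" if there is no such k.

1

Start in {s}.
Read 'b': s→{u}; now {u}.
None of the earlier sets intersect F, but {u} does.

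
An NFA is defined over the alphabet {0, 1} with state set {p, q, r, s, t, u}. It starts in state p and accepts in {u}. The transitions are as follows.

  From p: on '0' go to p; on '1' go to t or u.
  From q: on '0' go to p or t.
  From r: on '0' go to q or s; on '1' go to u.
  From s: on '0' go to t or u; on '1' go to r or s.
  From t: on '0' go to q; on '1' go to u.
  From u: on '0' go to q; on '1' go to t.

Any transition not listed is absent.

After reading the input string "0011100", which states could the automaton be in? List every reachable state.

{p, t}

Start in {p}.
Read '0': {p} → {p}.
Read '0': {p} → {p}.
Read '1': {p} → {t, u}.
Read '1': {t, u} → {t, u}.
Read '1': {t, u} → {t, u}.
Read '0': {t, u} → {q}.
Read '0': {q} → {p, t}.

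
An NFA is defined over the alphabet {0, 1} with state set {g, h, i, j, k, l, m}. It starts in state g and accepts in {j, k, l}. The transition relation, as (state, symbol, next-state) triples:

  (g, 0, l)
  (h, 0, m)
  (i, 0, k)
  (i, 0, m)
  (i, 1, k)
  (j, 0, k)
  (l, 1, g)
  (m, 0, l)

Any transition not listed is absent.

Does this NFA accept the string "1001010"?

No

Start in {g}.
Read '1': g→∅; now ∅.
The set is empty and remains empty for the remaining 6 symbols.
The final set ∅ contains no accepting state.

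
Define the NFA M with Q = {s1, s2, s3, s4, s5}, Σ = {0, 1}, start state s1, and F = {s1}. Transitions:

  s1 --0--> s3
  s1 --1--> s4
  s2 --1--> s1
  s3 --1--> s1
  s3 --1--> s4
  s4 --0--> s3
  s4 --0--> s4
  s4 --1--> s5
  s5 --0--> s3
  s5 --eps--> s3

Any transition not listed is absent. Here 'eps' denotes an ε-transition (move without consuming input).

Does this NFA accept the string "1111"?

Start in {s1}.
Read '1': {s1} → {s4}.
Read '1': {s4} → {s3, s5}.
Read '1': {s3, s5} → {s1, s4}.
Read '1': {s1, s4} → {s3, s4, s5}.
The final set {s3, s4, s5} contains no accepting state.

No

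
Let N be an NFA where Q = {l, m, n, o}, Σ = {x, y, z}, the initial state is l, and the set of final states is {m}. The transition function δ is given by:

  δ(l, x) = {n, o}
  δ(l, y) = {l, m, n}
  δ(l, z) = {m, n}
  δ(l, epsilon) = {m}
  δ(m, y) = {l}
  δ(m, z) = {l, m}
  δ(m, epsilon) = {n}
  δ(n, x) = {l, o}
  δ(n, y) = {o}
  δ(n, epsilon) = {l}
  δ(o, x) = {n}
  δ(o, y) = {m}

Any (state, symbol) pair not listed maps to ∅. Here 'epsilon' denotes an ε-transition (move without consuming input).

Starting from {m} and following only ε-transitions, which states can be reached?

{l, m, n}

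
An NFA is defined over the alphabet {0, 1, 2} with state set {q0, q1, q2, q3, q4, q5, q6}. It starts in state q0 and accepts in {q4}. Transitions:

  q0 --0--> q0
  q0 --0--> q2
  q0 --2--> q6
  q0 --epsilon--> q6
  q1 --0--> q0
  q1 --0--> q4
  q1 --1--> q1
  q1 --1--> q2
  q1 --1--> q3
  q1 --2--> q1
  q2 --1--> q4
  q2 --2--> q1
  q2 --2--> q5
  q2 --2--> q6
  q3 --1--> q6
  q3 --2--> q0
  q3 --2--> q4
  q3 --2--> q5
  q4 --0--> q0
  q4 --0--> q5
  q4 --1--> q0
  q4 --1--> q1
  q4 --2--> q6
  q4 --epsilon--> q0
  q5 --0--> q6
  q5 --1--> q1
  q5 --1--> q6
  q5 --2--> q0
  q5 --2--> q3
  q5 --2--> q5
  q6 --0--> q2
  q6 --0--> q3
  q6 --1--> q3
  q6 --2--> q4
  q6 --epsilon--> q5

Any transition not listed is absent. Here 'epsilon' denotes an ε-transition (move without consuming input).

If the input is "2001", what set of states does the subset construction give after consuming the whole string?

{q0, q1, q3, q4, q5, q6}

Start: ε-closure({q0}) = {q0, q5, q6}.
Read '2': q0→{q6}, q5→{q0, q3, q5}, q6→{q4}; now {q0, q3, q4, q5, q6}.
Read '0': q0→{q0, q2}, q3→∅, q4→{q0, q5}, q5→{q6}, q6→{q2, q3}; now {q0, q2, q3, q5, q6}.
Read '0': q0→{q0, q2}, q2→∅, q3→∅, q5→{q6}, q6→{q2, q3}; union {q0, q2, q3, q6}; ε-closure = {q0, q2, q3, q5, q6}.
Read '1': q0→∅, q2→{q4}, q3→{q6}, q5→{q1, q6}, q6→{q3}; union {q1, q3, q4, q6}; ε-closure = {q0, q1, q3, q4, q5, q6}.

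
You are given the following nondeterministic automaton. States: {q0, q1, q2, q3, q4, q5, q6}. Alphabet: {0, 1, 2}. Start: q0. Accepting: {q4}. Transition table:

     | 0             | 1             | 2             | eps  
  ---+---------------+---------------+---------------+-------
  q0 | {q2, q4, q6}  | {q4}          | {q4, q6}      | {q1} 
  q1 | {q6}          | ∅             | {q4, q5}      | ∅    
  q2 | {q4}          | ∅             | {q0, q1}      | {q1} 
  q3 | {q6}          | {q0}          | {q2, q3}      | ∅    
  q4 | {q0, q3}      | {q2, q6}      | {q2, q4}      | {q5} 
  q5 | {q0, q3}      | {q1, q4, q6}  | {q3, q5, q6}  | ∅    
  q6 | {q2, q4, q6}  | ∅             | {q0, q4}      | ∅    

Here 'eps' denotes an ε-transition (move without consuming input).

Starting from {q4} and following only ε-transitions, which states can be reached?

Begin with {q4}.
ε-move q4 → q5; add q5.

{q4, q5}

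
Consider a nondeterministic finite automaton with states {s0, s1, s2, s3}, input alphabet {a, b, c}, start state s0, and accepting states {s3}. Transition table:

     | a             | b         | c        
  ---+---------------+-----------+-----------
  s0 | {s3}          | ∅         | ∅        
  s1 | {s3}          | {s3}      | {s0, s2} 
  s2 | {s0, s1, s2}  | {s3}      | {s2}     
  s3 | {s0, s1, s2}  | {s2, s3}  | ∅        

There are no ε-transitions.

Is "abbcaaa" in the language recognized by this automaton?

Yes

Start in {s0}.
Read 'a': {s0} → {s3}.
Read 'b': {s3} → {s2, s3}.
Read 'b': {s2, s3} → {s2, s3}.
Read 'c': {s2, s3} → {s2}.
Read 'a': {s2} → {s0, s1, s2}.
Read 'a': {s0, s1, s2} → {s0, s1, s2, s3}.
Read 'a': {s0, s1, s2, s3} → {s0, s1, s2, s3}.
The final set {s0, s1, s2, s3} contains the accepting state s3.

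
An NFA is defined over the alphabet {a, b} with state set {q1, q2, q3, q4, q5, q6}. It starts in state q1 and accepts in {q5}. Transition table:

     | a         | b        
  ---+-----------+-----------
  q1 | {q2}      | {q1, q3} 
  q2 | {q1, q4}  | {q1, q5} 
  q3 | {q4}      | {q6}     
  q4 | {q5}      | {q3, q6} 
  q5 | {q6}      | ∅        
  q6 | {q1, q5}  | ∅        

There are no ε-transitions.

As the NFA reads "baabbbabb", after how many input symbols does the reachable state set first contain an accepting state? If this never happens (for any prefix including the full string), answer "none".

3

Start in {q1}.
Read 'b': q1→{q1, q3}; now {q1, q3}.
Read 'a': q1→{q2}, q3→{q4}; now {q2, q4}.
Read 'a': q2→{q1, q4}, q4→{q5}; now {q1, q4, q5}.
None of the earlier sets intersect F, but {q1, q4, q5} does.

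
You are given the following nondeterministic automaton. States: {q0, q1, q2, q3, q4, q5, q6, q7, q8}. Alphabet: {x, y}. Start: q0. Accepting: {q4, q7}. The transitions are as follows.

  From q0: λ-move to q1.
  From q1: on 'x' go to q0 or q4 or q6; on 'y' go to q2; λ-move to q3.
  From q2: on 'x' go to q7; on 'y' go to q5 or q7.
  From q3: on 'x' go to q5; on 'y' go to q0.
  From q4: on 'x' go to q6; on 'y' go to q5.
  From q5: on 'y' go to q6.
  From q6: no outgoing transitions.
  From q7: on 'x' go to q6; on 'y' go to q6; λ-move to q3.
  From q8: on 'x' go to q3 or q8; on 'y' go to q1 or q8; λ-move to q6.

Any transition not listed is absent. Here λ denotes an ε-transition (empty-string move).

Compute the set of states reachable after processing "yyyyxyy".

{q0, q1, q2, q3, q5, q6, q7}

Start: ε-closure({q0}) = {q0, q1, q3}.
Read 'y': q0→∅, q1→{q2}, q3→{q0}; union {q0, q2}; ε-closure = {q0, q1, q2, q3}.
Read 'y': q0→∅, q1→{q2}, q2→{q5, q7}, q3→{q0}; union {q0, q2, q5, q7}; ε-closure = {q0, q1, q2, q3, q5, q7}.
Read 'y': q0→∅, q1→{q2}, q2→{q5, q7}, q3→{q0}, q5→{q6}, q7→{q6}; union {q0, q2, q5, q6, q7}; ε-closure = {q0, q1, q2, q3, q5, q6, q7}.
Read 'y': q0→∅, q1→{q2}, q2→{q5, q7}, q3→{q0}, q5→{q6}, q6→∅, q7→{q6}; union {q0, q2, q5, q6, q7}; ε-closure = {q0, q1, q2, q3, q5, q6, q7}.
Read 'x': q0→∅, q1→{q0, q4, q6}, q2→{q7}, q3→{q5}, q5→∅, q6→∅, q7→{q6}; union {q0, q4, q5, q6, q7}; ε-closure = {q0, q1, q3, q4, q5, q6, q7}.
Read 'y': q0→∅, q1→{q2}, q3→{q0}, q4→{q5}, q5→{q6}, q6→∅, q7→{q6}; union {q0, q2, q5, q6}; ε-closure = {q0, q1, q2, q3, q5, q6}.
Read 'y': q0→∅, q1→{q2}, q2→{q5, q7}, q3→{q0}, q5→{q6}, q6→∅; union {q0, q2, q5, q6, q7}; ε-closure = {q0, q1, q2, q3, q5, q6, q7}.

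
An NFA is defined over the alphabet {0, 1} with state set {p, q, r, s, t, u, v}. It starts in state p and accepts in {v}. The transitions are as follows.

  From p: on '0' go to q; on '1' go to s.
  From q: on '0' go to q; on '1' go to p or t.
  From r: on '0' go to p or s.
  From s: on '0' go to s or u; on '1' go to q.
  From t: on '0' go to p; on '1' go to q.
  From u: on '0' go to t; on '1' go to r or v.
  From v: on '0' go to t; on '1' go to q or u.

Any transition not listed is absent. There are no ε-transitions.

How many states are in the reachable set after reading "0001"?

Start in {p}.
Read '0': p→{q}; now {q}.
Read '0': q→{q}; now {q}.
Read '0': q→{q}; now {q}.
Read '1': q→{p, t}; now {p, t}.
That set has 2 states.

2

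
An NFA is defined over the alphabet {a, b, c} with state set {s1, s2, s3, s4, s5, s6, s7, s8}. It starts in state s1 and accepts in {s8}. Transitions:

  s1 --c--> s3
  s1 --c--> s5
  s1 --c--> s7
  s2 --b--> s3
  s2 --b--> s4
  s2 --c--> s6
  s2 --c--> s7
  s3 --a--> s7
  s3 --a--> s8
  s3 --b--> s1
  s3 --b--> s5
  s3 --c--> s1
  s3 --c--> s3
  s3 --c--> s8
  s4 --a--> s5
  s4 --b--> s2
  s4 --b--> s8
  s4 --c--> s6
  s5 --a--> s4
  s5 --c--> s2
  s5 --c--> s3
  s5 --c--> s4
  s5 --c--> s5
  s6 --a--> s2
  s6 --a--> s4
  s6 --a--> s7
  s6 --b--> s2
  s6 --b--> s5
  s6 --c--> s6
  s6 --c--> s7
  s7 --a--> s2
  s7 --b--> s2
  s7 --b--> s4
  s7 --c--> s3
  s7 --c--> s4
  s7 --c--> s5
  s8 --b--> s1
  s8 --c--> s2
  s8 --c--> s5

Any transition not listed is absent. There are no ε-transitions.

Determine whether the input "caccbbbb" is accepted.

Yes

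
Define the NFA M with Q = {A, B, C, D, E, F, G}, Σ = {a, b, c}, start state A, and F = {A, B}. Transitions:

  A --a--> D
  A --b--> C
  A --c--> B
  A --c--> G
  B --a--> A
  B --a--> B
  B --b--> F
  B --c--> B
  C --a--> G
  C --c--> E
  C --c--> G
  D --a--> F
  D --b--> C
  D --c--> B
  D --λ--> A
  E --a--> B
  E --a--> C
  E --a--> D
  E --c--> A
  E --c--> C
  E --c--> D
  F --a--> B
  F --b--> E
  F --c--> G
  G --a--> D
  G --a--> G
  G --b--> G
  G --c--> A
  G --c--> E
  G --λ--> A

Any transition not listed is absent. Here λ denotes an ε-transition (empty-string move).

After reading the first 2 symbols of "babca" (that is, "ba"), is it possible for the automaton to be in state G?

Start in {A}.
Read 'b': A→{C}; now {C}.
Read 'a': C→{G}; union {G}; ε-closure = {A, G}.
State G is in {A, G}.

Yes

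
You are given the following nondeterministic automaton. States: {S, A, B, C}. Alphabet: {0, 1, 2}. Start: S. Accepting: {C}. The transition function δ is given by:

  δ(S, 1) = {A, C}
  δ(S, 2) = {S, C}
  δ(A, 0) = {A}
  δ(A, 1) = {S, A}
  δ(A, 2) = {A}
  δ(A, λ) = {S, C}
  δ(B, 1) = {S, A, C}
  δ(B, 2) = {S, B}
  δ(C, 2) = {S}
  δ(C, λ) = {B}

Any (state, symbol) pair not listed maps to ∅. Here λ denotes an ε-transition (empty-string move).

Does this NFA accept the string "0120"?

No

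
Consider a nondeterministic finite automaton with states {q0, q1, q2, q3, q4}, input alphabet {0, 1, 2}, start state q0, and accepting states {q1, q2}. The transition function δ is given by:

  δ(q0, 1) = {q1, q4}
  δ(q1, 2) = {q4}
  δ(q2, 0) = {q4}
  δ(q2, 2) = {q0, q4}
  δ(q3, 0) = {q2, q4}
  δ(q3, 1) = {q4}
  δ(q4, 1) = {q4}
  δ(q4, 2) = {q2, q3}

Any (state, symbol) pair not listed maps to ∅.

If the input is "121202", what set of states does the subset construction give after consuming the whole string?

{q0, q2, q3, q4}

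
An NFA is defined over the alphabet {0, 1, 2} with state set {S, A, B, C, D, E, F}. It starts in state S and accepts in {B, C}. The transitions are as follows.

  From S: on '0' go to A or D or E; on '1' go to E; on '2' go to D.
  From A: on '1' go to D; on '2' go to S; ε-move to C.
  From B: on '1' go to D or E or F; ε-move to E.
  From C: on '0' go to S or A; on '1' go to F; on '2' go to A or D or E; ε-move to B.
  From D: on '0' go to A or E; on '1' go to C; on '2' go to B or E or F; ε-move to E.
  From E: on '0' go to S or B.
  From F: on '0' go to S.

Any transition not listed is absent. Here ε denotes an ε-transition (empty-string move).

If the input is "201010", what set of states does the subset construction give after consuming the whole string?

{S, A, B, C, E}

Start in {S}.
Read '2': S→{D}; union {D}; ε-closure = {D, E}.
Read '0': D→{A, E}, E→{S, B}; union {S, A, B, E}; ε-closure = {S, A, B, C, E}.
Read '1': S→{E}, A→{D}, B→{D, E, F}, C→{F}, E→∅; now {D, E, F}.
Read '0': D→{A, E}, E→{S, B}, F→{S}; union {S, A, B, E}; ε-closure = {S, A, B, C, E}.
Read '1': S→{E}, A→{D}, B→{D, E, F}, C→{F}, E→∅; now {D, E, F}.
Read '0': D→{A, E}, E→{S, B}, F→{S}; union {S, A, B, E}; ε-closure = {S, A, B, C, E}.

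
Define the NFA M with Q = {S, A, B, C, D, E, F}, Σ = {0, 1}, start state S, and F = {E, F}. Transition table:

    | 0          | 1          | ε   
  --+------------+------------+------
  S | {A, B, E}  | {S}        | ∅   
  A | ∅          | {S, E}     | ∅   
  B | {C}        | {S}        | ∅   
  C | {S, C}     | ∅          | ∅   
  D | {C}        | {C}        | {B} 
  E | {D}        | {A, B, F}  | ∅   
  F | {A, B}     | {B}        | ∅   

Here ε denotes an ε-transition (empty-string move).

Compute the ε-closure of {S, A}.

Begin with {S, A}.
No ε-moves leave this set, so the closure equals the set itself.

{S, A}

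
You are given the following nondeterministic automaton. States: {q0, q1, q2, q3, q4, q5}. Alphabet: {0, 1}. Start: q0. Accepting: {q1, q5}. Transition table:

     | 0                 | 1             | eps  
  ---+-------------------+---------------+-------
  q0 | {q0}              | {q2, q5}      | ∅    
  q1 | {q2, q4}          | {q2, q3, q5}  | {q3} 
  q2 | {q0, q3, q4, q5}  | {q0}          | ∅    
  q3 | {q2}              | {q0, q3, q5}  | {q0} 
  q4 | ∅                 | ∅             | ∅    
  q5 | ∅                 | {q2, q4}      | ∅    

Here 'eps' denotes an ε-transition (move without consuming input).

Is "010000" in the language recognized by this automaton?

No

Start in {q0}.
Read '0': q0→{q0}; now {q0}.
Read '1': q0→{q2, q5}; now {q2, q5}.
Read '0': q2→{q0, q3, q4, q5}, q5→∅; now {q0, q3, q4, q5}.
Read '0': q0→{q0}, q3→{q2}, q4→∅, q5→∅; now {q0, q2}.
Read '0': q0→{q0}, q2→{q0, q3, q4, q5}; now {q0, q3, q4, q5}.
Read '0': q0→{q0}, q3→{q2}, q4→∅, q5→∅; now {q0, q2}.
The final set {q0, q2} contains no accepting state.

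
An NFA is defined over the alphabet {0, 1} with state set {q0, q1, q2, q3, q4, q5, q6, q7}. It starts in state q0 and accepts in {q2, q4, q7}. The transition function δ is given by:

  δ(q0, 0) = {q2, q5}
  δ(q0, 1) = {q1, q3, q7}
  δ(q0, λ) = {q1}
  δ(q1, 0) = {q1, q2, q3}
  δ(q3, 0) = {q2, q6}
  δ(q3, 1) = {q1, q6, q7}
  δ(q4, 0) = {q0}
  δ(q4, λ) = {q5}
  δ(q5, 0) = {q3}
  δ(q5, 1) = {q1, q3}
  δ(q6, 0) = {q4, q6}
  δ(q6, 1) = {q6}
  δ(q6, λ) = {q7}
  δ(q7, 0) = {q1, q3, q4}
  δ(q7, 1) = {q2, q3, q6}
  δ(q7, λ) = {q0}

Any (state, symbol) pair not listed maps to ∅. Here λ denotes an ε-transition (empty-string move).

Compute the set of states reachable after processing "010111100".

Start: ε-closure({q0}) = {q0, q1}.
Read '0': {q0, q1} → {q1, q2, q3, q5}.
Read '1': {q1, q2, q3, q5} → {q0, q1, q3, q6, q7}.
Read '0': {q0, q1, q3, q6, q7} → {q0, q1, q2, q3, q4, q5, q6, q7}.
Read '1': {q0, q1, q2, q3, q4, q5, q6, q7} → {q0, q1, q2, q3, q6, q7}.
Read '1': {q0, q1, q2, q3, q6, q7} → {q0, q1, q2, q3, q6, q7}.
Read '1': {q0, q1, q2, q3, q6, q7} → {q0, q1, q2, q3, q6, q7}.
Read '1': {q0, q1, q2, q3, q6, q7} → {q0, q1, q2, q3, q6, q7}.
Read '0': {q0, q1, q2, q3, q6, q7} → {q0, q1, q2, q3, q4, q5, q6, q7}.
Read '0': {q0, q1, q2, q3, q4, q5, q6, q7} → {q0, q1, q2, q3, q4, q5, q6, q7}.

{q0, q1, q2, q3, q4, q5, q6, q7}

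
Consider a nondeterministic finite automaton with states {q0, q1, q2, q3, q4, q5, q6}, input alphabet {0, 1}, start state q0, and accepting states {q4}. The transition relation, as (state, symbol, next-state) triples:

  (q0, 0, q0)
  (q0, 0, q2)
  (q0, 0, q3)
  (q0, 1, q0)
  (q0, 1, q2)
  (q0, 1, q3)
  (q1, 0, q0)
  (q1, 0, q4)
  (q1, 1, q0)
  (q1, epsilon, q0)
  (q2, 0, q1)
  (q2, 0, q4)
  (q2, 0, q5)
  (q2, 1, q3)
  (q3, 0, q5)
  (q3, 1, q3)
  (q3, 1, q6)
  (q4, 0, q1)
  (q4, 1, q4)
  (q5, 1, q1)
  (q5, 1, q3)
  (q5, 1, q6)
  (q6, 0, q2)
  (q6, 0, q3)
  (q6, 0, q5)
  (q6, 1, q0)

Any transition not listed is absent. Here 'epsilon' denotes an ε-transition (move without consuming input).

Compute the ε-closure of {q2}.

{q2}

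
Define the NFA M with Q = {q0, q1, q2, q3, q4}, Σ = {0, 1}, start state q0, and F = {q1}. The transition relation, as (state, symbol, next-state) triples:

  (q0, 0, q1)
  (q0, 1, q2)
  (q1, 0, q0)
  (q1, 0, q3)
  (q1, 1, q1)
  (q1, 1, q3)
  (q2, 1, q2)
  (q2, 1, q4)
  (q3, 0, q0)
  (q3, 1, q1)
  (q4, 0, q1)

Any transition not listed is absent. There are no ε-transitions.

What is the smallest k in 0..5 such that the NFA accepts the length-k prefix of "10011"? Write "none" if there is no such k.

Start in {q0}.
Read '1': q0→{q2}; now {q2}.
Read '0': q2→∅; now ∅.
The set is empty and remains empty for the remaining 3 symbols.
No reachable set along the way intersects F.

none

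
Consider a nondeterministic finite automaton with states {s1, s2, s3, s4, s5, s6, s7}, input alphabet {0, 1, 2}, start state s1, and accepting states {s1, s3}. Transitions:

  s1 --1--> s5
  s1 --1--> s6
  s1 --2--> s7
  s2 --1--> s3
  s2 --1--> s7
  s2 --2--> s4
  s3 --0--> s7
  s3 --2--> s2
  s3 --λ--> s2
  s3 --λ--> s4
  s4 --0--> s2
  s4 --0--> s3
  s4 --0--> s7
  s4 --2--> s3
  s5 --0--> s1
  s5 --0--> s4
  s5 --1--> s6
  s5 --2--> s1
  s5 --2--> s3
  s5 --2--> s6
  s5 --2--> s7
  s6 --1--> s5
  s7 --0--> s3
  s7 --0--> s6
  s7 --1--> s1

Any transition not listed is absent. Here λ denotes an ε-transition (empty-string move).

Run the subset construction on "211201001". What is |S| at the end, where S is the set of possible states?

6

Start in {s1}.
Read '2': s1→{s7}; now {s7}.
Read '1': s7→{s1}; now {s1}.
Read '1': s1→{s5, s6}; now {s5, s6}.
Read '2': s5→{s1, s3, s6, s7}, s6→∅; union {s1, s3, s6, s7}; ε-closure = {s1, s2, s3, s4, s6, s7}.
Read '0': s1→∅, s2→∅, s3→{s7}, s4→{s2, s3, s7}, s6→∅, s7→{s3, s6}; union {s2, s3, s6, s7}; ε-closure = {s2, s3, s4, s6, s7}.
Read '1': s2→{s3, s7}, s3→∅, s4→∅, s6→{s5}, s7→{s1}; union {s1, s3, s5, s7}; ε-closure = {s1, s2, s3, s4, s5, s7}.
Read '0': s1→∅, s2→∅, s3→{s7}, s4→{s2, s3, s7}, s5→{s1, s4}, s7→{s3, s6}; now {s1, s2, s3, s4, s6, s7}.
Read '0': s1→∅, s2→∅, s3→{s7}, s4→{s2, s3, s7}, s6→∅, s7→{s3, s6}; union {s2, s3, s6, s7}; ε-closure = {s2, s3, s4, s6, s7}.
Read '1': s2→{s3, s7}, s3→∅, s4→∅, s6→{s5}, s7→{s1}; union {s1, s3, s5, s7}; ε-closure = {s1, s2, s3, s4, s5, s7}.
That set has 6 states.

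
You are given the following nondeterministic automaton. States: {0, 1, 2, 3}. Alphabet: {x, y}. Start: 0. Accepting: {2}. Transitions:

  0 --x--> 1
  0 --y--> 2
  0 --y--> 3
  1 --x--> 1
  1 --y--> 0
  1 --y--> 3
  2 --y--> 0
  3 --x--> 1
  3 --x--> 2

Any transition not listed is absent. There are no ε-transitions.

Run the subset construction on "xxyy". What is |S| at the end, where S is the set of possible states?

2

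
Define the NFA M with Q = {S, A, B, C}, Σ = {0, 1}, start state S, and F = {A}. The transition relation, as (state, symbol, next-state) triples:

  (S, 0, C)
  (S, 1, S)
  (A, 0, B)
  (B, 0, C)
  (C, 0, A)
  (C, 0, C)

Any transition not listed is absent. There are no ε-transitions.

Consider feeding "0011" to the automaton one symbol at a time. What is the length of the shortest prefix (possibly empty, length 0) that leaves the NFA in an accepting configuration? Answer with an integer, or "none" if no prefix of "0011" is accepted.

2

Start in {S}.
Read '0': {S} → {C}.
Read '0': {C} → {A, C}.
None of the earlier sets intersect F, but {A, C} does.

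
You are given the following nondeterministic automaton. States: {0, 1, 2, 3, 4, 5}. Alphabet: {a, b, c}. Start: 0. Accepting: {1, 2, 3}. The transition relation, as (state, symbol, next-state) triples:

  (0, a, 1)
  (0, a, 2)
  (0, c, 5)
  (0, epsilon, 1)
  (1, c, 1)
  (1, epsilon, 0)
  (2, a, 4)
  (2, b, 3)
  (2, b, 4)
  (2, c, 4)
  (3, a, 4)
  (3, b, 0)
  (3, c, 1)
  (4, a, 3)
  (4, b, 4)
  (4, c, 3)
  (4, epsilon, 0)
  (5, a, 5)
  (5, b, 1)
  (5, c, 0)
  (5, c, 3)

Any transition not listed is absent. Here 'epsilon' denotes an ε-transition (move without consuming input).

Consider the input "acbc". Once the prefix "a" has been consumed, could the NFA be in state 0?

Start: ε-closure({0}) = {0, 1}.
Read 'a': {0, 1} → {0, 1, 2}.
State 0 is in {0, 1, 2}.

Yes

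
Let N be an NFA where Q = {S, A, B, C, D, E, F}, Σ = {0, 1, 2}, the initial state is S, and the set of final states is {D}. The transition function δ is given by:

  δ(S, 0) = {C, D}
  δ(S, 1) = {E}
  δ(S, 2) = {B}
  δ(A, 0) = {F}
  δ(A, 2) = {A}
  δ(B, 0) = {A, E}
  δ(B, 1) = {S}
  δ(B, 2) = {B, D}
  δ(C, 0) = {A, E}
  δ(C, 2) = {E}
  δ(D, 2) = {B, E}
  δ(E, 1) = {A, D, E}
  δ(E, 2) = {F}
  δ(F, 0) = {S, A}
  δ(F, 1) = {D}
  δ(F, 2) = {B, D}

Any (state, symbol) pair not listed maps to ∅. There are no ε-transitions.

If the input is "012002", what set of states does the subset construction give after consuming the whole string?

Start in {S}.
Read '0': S→{C, D}; now {C, D}.
Read '1': C→∅, D→∅; now ∅.
The set is empty and remains empty for the remaining 4 symbols.

∅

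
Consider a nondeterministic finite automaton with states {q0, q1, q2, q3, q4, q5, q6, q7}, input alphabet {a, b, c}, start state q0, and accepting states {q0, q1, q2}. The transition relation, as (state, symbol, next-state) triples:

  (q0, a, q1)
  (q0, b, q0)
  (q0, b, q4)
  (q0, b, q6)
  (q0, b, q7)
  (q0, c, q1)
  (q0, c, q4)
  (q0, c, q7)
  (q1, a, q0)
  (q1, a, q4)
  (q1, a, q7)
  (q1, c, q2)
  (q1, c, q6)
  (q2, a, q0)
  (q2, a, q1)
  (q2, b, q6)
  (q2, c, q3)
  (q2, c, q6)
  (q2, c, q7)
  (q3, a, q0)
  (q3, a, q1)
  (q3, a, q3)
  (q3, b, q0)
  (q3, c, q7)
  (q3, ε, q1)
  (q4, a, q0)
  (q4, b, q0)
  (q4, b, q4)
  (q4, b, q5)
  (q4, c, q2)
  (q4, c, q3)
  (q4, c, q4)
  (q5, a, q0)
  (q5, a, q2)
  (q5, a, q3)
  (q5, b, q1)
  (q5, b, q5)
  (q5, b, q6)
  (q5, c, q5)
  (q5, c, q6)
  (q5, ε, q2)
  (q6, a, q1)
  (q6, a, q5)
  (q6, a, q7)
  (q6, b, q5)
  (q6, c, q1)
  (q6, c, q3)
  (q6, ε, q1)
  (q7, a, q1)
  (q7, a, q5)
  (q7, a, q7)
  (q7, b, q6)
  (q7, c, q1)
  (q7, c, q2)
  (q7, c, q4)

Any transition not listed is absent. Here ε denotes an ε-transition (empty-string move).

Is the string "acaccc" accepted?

Yes

Start in {q0}.
Read 'a': q0→{q1}; now {q1}.
Read 'c': q1→{q2, q6}; union {q2, q6}; ε-closure = {q1, q2, q6}.
Read 'a': q1→{q0, q4, q7}, q2→{q0, q1}, q6→{q1, q5, q7}; union {q0, q1, q4, q5, q7}; ε-closure = {q0, q1, q2, q4, q5, q7}.
Read 'c': q0→{q1, q4, q7}, q1→{q2, q6}, q2→{q3, q6, q7}, q4→{q2, q3, q4}, q5→{q5, q6}, q7→{q1, q2, q4}; now {q1, q2, q3, q4, q5, q6, q7}.
Read 'c': q1→{q2, q6}, q2→{q3, q6, q7}, q3→{q7}, q4→{q2, q3, q4}, q5→{q5, q6}, q6→{q1, q3}, q7→{q1, q2, q4}; now {q1, q2, q3, q4, q5, q6, q7}.
Read 'c': q1→{q2, q6}, q2→{q3, q6, q7}, q3→{q7}, q4→{q2, q3, q4}, q5→{q5, q6}, q6→{q1, q3}, q7→{q1, q2, q4}; now {q1, q2, q3, q4, q5, q6, q7}.
The final set {q1, q2, q3, q4, q5, q6, q7} contains the accepting states q1, q2.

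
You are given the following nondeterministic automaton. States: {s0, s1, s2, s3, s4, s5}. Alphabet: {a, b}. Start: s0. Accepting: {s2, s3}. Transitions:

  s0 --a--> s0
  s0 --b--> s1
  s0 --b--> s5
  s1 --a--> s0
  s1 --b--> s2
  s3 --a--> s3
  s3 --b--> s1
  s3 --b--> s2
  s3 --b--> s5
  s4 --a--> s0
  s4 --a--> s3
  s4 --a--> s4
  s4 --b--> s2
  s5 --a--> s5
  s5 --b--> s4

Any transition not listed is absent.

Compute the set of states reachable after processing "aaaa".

{s0}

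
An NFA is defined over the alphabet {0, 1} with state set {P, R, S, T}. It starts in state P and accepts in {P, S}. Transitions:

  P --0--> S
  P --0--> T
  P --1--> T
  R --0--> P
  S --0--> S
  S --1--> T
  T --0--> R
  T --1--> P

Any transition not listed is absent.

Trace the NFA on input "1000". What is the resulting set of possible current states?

{S, T}

Start in {P}.
Read '1': P→{T}; now {T}.
Read '0': T→{R}; now {R}.
Read '0': R→{P}; now {P}.
Read '0': P→{S, T}; now {S, T}.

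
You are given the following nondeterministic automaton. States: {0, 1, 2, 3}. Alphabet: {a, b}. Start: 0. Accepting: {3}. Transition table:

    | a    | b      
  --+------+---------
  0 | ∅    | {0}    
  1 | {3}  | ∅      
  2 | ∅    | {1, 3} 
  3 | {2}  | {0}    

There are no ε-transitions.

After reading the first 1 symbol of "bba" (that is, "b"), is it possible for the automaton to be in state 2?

No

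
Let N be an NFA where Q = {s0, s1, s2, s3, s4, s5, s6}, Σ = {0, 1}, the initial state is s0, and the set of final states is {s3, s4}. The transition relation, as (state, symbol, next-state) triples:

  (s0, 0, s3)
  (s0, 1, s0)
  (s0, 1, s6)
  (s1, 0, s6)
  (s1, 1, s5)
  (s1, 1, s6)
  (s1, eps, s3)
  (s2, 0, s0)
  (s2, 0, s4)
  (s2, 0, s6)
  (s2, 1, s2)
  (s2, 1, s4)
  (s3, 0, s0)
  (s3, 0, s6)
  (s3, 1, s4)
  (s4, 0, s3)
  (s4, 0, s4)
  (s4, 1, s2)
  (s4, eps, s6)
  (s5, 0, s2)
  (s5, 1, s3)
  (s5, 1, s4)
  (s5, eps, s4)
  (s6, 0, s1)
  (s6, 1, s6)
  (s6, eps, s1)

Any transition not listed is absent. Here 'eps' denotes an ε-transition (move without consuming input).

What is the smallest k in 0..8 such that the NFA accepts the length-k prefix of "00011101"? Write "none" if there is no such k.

1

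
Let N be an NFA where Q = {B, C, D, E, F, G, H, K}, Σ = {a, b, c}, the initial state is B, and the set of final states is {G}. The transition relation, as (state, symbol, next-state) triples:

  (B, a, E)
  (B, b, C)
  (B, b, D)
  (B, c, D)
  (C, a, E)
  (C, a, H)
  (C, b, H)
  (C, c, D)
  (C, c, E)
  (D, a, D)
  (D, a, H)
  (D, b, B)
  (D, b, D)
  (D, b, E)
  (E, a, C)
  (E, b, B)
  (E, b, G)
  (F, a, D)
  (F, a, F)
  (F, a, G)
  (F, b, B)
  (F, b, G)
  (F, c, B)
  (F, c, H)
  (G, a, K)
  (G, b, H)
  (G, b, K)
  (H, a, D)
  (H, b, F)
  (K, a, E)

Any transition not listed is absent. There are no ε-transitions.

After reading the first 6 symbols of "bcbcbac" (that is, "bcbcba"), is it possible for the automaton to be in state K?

Start in {B}.
Read 'b': {B} → {C, D}.
Read 'c': {C, D} → {D, E}.
Read 'b': {D, E} → {B, D, E, G}.
Read 'c': {B, D, E, G} → {D}.
Read 'b': {D} → {B, D, E}.
Read 'a': {B, D, E} → {C, D, E, H}.
State K is not in {C, D, E, H}.

No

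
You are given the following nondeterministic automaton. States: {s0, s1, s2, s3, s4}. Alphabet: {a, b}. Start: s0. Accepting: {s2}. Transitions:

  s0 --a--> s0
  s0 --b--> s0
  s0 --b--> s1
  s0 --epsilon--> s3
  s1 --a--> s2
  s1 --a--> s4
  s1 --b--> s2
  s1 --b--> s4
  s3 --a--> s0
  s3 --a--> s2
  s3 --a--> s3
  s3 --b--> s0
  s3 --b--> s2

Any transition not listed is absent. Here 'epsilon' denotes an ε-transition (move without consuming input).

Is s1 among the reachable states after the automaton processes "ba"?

No

Start: ε-closure({s0}) = {s0, s3}.
Read 'b': s0→{s0, s1}, s3→{s0, s2}; union {s0, s1, s2}; ε-closure = {s0, s1, s2, s3}.
Read 'a': s0→{s0}, s1→{s2, s4}, s2→∅, s3→{s0, s2, s3}; now {s0, s2, s3, s4}.
State s1 is not in {s0, s2, s3, s4}.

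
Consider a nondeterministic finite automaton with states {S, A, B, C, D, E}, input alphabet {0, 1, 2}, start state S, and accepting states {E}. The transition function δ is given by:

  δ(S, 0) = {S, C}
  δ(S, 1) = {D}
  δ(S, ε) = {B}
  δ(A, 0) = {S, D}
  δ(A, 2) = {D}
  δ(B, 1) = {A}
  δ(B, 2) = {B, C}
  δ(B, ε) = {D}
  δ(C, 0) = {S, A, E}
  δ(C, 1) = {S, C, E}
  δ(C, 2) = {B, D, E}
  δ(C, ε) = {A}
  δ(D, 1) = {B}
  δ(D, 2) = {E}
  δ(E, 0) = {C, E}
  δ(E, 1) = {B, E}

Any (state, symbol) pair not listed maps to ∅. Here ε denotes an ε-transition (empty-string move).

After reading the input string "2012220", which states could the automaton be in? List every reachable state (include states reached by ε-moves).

Start: ε-closure({S}) = {S, B, D}.
Read '2': S→∅, B→{B, C}, D→{E}; union {B, C, E}; ε-closure = {A, B, C, D, E}.
Read '0': A→{S, D}, B→∅, C→{S, A, E}, D→∅, E→{C, E}; union {S, A, C, D, E}; ε-closure = {S, A, B, C, D, E}.
Read '1': S→{D}, A→∅, B→{A}, C→{S, C, E}, D→{B}, E→{B, E}; now {S, A, B, C, D, E}.
Read '2': S→∅, A→{D}, B→{B, C}, C→{B, D, E}, D→{E}, E→∅; union {B, C, D, E}; ε-closure = {A, B, C, D, E}.
Read '2': A→{D}, B→{B, C}, C→{B, D, E}, D→{E}, E→∅; union {B, C, D, E}; ε-closure = {A, B, C, D, E}.
Read '2': A→{D}, B→{B, C}, C→{B, D, E}, D→{E}, E→∅; union {B, C, D, E}; ε-closure = {A, B, C, D, E}.
Read '0': A→{S, D}, B→∅, C→{S, A, E}, D→∅, E→{C, E}; union {S, A, C, D, E}; ε-closure = {S, A, B, C, D, E}.

{S, A, B, C, D, E}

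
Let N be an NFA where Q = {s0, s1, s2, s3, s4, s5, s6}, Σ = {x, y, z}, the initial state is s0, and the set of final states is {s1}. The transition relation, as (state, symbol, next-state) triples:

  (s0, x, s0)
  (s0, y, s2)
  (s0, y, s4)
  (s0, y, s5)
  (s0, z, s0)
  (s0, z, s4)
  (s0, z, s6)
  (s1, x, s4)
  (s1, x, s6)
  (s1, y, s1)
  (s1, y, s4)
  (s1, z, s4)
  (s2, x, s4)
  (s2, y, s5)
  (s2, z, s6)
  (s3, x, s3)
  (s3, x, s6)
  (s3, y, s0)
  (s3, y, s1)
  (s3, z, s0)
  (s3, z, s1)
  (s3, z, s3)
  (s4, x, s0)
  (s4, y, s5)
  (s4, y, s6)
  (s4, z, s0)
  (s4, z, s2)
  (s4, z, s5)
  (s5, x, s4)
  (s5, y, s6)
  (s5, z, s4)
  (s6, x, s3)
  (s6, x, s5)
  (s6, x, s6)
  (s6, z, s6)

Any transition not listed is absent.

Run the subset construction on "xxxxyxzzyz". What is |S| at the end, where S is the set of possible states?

Start in {s0}.
Read 'x': s0→{s0}; now {s0}.
Read 'x': s0→{s0}; now {s0}.
Read 'x': s0→{s0}; now {s0}.
Read 'x': s0→{s0}; now {s0}.
Read 'y': s0→{s2, s4, s5}; now {s2, s4, s5}.
Read 'x': s2→{s4}, s4→{s0}, s5→{s4}; now {s0, s4}.
Read 'z': s0→{s0, s4, s6}, s4→{s0, s2, s5}; now {s0, s2, s4, s5, s6}.
Read 'z': s0→{s0, s4, s6}, s2→{s6}, s4→{s0, s2, s5}, s5→{s4}, s6→{s6}; now {s0, s2, s4, s5, s6}.
Read 'y': s0→{s2, s4, s5}, s2→{s5}, s4→{s5, s6}, s5→{s6}, s6→∅; now {s2, s4, s5, s6}.
Read 'z': s2→{s6}, s4→{s0, s2, s5}, s5→{s4}, s6→{s6}; now {s0, s2, s4, s5, s6}.
That set has 5 states.

5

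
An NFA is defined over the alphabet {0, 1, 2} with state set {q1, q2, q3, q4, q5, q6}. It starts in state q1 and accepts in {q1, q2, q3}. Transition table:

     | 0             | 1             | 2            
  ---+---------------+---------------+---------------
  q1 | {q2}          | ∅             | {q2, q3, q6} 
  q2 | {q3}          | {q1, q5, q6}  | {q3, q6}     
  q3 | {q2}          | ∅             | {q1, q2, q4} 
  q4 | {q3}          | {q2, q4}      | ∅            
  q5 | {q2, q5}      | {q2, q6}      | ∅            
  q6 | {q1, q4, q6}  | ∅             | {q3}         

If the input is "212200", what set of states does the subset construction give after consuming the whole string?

Start in {q1}.
Read '2': {q1} → {q2, q3, q6}.
Read '1': {q2, q3, q6} → {q1, q5, q6}.
Read '2': {q1, q5, q6} → {q2, q3, q6}.
Read '2': {q2, q3, q6} → {q1, q2, q3, q4, q6}.
Read '0': {q1, q2, q3, q4, q6} → {q1, q2, q3, q4, q6}.
Read '0': {q1, q2, q3, q4, q6} → {q1, q2, q3, q4, q6}.

{q1, q2, q3, q4, q6}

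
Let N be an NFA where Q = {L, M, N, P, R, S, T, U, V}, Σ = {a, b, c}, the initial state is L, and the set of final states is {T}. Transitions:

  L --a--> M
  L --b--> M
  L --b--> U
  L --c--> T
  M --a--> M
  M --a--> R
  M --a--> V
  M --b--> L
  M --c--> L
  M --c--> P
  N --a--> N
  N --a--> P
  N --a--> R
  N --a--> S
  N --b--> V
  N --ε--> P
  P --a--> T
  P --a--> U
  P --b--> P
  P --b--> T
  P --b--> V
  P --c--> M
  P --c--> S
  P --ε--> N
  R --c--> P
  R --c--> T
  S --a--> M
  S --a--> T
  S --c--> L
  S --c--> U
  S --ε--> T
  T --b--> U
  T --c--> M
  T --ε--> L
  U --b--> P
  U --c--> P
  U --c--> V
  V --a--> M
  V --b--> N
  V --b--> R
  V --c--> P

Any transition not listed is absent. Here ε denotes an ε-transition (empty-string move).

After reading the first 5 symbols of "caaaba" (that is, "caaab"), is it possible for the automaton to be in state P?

Start in {L}.
Read 'c': L→{T}; union {T}; ε-closure = {L, T}.
Read 'a': L→{M}, T→∅; now {M}.
Read 'a': M→{M, R, V}; now {M, R, V}.
Read 'a': M→{M, R, V}, R→∅, V→{M}; now {M, R, V}.
Read 'b': M→{L}, R→∅, V→{N, R}; union {L, N, R}; ε-closure = {L, N, P, R}.
State P is in {L, N, P, R}.

Yes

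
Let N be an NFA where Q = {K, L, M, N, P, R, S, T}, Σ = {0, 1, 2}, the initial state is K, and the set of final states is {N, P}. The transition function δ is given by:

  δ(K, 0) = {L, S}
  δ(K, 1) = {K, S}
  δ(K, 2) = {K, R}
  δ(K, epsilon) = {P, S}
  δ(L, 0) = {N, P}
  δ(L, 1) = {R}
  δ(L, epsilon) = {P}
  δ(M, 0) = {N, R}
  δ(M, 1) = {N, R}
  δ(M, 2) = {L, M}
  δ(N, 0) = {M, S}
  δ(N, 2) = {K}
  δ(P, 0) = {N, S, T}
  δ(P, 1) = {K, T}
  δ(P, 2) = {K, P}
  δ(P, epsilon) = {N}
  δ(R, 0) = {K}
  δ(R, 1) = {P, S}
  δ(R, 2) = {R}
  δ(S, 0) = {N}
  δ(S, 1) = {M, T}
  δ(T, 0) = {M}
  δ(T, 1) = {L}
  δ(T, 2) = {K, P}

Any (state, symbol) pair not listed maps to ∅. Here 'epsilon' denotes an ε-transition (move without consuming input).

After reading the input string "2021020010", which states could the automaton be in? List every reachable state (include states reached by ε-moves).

{K, L, M, N, P, R, S, T}

Start: ε-closure({K}) = {K, N, P, S}.
Read '2': K→{K, R}, N→{K}, P→{K, P}, S→∅; union {K, P, R}; ε-closure = {K, N, P, R, S}.
Read '0': K→{L, S}, N→{M, S}, P→{N, S, T}, R→{K}, S→{N}; union {K, L, M, N, S, T}; ε-closure = {K, L, M, N, P, S, T}.
Read '2': K→{K, R}, L→∅, M→{L, M}, N→{K}, P→{K, P}, S→∅, T→{K, P}; union {K, L, M, P, R}; ε-closure = {K, L, M, N, P, R, S}.
Read '1': K→{K, S}, L→{R}, M→{N, R}, N→∅, P→{K, T}, R→{P, S}, S→{M, T}; now {K, M, N, P, R, S, T}.
Read '0': K→{L, S}, M→{N, R}, N→{M, S}, P→{N, S, T}, R→{K}, S→{N}, T→{M}; union {K, L, M, N, R, S, T}; ε-closure = {K, L, M, N, P, R, S, T}.
Read '2': K→{K, R}, L→∅, M→{L, M}, N→{K}, P→{K, P}, R→{R}, S→∅, T→{K, P}; union {K, L, M, P, R}; ε-closure = {K, L, M, N, P, R, S}.
Read '0': K→{L, S}, L→{N, P}, M→{N, R}, N→{M, S}, P→{N, S, T}, R→{K}, S→{N}; now {K, L, M, N, P, R, S, T}.
Read '0': K→{L, S}, L→{N, P}, M→{N, R}, N→{M, S}, P→{N, S, T}, R→{K}, S→{N}, T→{M}; now {K, L, M, N, P, R, S, T}.
Read '1': K→{K, S}, L→{R}, M→{N, R}, N→∅, P→{K, T}, R→{P, S}, S→{M, T}, T→{L}; now {K, L, M, N, P, R, S, T}.
Read '0': K→{L, S}, L→{N, P}, M→{N, R}, N→{M, S}, P→{N, S, T}, R→{K}, S→{N}, T→{M}; now {K, L, M, N, P, R, S, T}.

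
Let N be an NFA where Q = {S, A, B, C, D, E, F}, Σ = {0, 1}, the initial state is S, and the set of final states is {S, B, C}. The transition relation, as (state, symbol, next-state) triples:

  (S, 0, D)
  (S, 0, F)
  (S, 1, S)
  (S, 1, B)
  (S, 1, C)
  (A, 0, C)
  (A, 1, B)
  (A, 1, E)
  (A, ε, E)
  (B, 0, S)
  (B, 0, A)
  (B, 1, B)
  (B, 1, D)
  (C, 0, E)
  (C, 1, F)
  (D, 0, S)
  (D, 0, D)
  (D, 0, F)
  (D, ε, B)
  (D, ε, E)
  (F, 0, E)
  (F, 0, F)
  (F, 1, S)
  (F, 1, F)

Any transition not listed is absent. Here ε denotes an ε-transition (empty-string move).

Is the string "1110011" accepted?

Start in {S}.
Read '1': S→{S, B, C}; now {S, B, C}.
Read '1': S→{S, B, C}, B→{B, D}, C→{F}; union {S, B, C, D, F}; ε-closure = {S, B, C, D, E, F}.
Read '1': S→{S, B, C}, B→{B, D}, C→{F}, D→∅, E→∅, F→{S, F}; union {S, B, C, D, F}; ε-closure = {S, B, C, D, E, F}.
Read '0': S→{D, F}, B→{S, A}, C→{E}, D→{S, D, F}, E→∅, F→{E, F}; union {S, A, D, E, F}; ε-closure = {S, A, B, D, E, F}.
Read '0': S→{D, F}, A→{C}, B→{S, A}, D→{S, D, F}, E→∅, F→{E, F}; union {S, A, C, D, E, F}; ε-closure = {S, A, B, C, D, E, F}.
Read '1': S→{S, B, C}, A→{B, E}, B→{B, D}, C→{F}, D→∅, E→∅, F→{S, F}; now {S, B, C, D, E, F}.
Read '1': S→{S, B, C}, B→{B, D}, C→{F}, D→∅, E→∅, F→{S, F}; union {S, B, C, D, F}; ε-closure = {S, B, C, D, E, F}.
The final set {S, B, C, D, E, F} contains the accepting states S, B, C.

Yes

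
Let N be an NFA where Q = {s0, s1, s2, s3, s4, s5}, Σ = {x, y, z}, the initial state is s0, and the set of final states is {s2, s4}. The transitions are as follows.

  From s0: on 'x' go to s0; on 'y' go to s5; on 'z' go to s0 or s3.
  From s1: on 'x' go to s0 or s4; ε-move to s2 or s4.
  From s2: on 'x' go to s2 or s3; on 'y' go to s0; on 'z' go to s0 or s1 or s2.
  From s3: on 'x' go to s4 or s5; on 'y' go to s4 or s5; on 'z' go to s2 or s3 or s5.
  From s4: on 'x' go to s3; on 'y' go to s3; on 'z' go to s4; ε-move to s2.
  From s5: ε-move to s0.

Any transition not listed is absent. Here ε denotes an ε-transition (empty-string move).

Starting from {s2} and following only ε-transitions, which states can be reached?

{s2}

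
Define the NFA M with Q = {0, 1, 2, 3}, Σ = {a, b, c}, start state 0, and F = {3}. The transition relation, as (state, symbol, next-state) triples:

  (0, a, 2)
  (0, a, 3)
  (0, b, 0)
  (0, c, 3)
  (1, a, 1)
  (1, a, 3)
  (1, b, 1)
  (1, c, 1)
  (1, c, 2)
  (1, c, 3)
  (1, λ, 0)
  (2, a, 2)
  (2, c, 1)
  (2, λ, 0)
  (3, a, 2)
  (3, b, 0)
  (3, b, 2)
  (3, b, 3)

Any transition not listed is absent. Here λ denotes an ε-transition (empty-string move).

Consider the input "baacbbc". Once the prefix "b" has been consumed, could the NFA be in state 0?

Yes

Start in {0}.
Read 'b': 0→{0}; now {0}.
State 0 is in {0}.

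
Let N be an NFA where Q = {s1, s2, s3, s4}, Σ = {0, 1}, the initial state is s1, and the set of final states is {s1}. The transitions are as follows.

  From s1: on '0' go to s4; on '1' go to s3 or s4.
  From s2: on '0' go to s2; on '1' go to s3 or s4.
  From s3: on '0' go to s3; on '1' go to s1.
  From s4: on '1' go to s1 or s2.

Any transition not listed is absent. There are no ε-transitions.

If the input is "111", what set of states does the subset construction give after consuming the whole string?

{s3, s4}

Start in {s1}.
Read '1': s1→{s3, s4}; now {s3, s4}.
Read '1': s3→{s1}, s4→{s1, s2}; now {s1, s2}.
Read '1': s1→{s3, s4}, s2→{s3, s4}; now {s3, s4}.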